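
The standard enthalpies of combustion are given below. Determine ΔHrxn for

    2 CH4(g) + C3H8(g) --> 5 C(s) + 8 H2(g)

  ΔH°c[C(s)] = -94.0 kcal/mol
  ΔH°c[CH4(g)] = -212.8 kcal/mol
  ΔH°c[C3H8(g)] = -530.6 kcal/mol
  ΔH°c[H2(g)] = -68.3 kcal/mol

ΔHrxn = 60.2 kcal/mol

With combustion enthalpies, reactants minus products:
= [2·(-212.8) + 1·(-530.6)] − [5·(-94.0) + 8·(-68.3)]
= 60.2 kcal/mol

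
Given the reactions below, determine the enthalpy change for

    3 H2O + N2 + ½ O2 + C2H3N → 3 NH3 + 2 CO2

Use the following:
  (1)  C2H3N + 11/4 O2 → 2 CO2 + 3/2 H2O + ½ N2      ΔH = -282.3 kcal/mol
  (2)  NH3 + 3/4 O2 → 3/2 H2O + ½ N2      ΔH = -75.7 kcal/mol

ΔH = -55.2 kcal/mol

(1) as written: -282.3 kcal/mol
(2) reversed and × 3: (-3)·(-75.7) = +227.1 kcal/mol
By Hess's law, ΔH = (1)·(-282.3) + (-3)·(-75.7) = -55.2 kcal/mol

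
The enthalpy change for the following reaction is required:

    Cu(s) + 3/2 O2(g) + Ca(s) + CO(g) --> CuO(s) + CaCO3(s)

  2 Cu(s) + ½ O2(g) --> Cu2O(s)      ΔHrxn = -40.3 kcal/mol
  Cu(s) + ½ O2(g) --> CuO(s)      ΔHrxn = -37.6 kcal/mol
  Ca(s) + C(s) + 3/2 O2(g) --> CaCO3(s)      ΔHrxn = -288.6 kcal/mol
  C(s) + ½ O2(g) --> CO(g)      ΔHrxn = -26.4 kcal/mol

equation 1: not needed.
equation 2 as written: -37.6 kcal/mol
equation 3 as written: -288.6 kcal/mol
equation 4 reversed: +26.4 kcal/mol
ΔHrxn = (-37.6) + (-288.6) + (+26.4) = -299.8 kcal/mol

ΔHrxn = -299.8 kcal/mol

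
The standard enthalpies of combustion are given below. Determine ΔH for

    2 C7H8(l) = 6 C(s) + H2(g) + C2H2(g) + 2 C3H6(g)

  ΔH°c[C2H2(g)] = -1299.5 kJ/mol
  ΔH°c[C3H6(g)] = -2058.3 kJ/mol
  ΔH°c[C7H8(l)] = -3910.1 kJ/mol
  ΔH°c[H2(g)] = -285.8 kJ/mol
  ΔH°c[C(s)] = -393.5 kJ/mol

Using ΔH = Σ nΔHc°(reactants) − Σ nΔHc°(products):
= [2·(-3910.1)] − [6·(-393.5) + 1·(-285.8) + 1·(-1299.5) + 2·(-2058.3)]
= 242.7 kJ/mol

ΔH = 242.7 kJ/mol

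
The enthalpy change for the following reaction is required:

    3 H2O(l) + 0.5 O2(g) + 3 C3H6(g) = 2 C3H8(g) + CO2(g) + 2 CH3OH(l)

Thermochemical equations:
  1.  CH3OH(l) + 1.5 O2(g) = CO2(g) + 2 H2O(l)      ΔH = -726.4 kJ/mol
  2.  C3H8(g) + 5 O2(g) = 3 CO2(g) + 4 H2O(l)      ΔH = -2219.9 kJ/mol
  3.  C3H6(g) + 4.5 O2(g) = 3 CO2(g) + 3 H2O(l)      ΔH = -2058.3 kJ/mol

ΔH = -282.3 kJ/mol

eq. 1 reversed and × 2: (-2)·(-726.4) = +1452.8 kJ/mol
eq. 2 reversed and × 2: (-2)·(-2219.9) = +4439.8 kJ/mol
eq. 3 × 3: (3)·(-2058.3) = -6174.9 kJ/mol
By Hess's law, ΔH = (-2)·(-726.4) + (-2)·(-2219.9) + (3)·(-2058.3) = -282.3 kJ/mol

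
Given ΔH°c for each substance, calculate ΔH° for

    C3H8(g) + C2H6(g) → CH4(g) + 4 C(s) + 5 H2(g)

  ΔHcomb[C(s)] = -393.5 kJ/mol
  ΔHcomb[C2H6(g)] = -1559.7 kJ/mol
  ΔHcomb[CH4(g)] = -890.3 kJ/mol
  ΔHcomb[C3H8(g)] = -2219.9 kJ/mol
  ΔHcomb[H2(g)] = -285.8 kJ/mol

With combustion enthalpies, reactants minus products:
= [1·(-2219.9) + 1·(-1559.7)] − [1·(-890.3) + 4·(-393.5) + 5·(-285.8)]
= 113.7 kJ/mol

ΔH° = 113.7 kJ/mol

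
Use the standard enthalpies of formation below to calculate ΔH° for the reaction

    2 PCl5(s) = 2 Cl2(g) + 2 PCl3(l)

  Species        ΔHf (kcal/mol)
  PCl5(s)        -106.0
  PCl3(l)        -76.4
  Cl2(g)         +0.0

ΔH° = 59.2 kcal/mol

Products: 2·(+0.0) + 2·(-76.4) = -152.8
Reactants: 2·(-106.0) = -212.0
ΔH° = (-152.8) − (-212.0) = 59.2 kcal/mol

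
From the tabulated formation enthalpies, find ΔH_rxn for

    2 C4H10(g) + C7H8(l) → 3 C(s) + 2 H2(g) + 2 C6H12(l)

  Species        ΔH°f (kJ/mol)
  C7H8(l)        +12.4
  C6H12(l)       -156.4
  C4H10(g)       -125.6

ΔH_rxn = -74.0 kJ/mol

Products: 3·(+0.0) + 2·(+0.0) + 2·(-156.4) = -312.8
Reactants: 2·(-125.6) + 1·(+12.4) = -238.8
ΔH_rxn = (-312.8) − (-238.8) = -74.0 kJ/mol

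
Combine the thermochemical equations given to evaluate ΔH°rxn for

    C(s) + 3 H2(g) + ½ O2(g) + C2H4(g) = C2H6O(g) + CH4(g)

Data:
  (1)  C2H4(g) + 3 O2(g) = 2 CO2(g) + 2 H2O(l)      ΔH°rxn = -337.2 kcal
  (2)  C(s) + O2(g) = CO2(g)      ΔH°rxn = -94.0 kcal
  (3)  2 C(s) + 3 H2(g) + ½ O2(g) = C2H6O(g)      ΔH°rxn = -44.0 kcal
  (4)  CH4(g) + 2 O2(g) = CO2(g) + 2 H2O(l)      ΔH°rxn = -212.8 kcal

(1) as written: -337.2 kcal
(2) reversed: +94.0 kcal
(3) as written: -44.0 kcal
(4) reversed: +212.8 kcal
By Hess's law, ΔH°rxn = (-337.2) + (+94.0) + (-44.0) + (+212.8) = -74.4 kcal

ΔH°rxn = -74.4 kcal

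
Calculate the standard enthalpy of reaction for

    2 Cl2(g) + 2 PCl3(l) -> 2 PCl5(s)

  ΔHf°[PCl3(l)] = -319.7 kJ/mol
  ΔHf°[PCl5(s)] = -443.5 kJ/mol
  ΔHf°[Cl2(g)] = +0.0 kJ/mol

ΔH°rxn = Σ nΔHf°(products) − Σ nΔHf°(reactants).
Products: 2·(-443.5) = -887.0
Reactants: 2·(+0.0) + 2·(-319.7) = -639.4
ΔH° = (-887.0) − (-639.4) = -247.6 kJ/mol

ΔH° = -247.6 kJ/mol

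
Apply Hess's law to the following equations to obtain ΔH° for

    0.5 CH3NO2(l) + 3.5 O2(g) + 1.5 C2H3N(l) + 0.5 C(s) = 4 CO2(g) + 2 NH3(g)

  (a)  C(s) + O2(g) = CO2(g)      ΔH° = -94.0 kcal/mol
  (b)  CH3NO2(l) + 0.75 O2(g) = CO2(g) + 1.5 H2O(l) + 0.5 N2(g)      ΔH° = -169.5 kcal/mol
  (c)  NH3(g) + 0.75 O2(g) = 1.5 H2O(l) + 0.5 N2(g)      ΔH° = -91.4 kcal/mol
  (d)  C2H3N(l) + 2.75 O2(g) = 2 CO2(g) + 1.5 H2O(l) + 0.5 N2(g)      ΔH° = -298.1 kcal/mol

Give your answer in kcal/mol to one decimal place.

(a) × 1/2: (1/2)·(-94.0) = -47.0 kcal/mol
(b) × 1/2: (1/2)·(-169.5) = -84.75 kcal/mol
(c) reversed and × 2: (-2)·(-91.4) = +182.8 kcal/mol
(d) × 3/2: (3/2)·(-298.1) = -447.15 kcal/mol
ΔH° = (-47.0) + (-84.75) + (+182.8) + (-447.15) = -396.1 kcal/mol

ΔH° = -396.1 kcal/mol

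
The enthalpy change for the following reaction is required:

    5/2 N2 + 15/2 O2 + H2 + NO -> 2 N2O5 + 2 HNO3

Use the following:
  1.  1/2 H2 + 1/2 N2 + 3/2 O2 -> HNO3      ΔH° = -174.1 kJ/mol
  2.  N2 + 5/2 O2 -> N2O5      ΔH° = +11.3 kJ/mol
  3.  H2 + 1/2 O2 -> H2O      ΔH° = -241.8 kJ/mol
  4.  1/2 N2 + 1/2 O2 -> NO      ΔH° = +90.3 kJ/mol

ΔH° = -415.9 kJ/mol

eq. 1 × 2 (×2 to match 2 HNO3 in the target): (2)·(-174.1) = -348.2 kJ/mol
eq. 2 × 2 (×2 to match 2 N2O5 in the target): (2)·(+11.3) = +22.6 kJ/mol
eq. 3: not needed (H2O appears nowhere else).
eq. 4 reversed (NO must end up as a reactant): -90.3 kJ/mol
By Hess's law, ΔH° = (2)·(-174.1) + (2)·(+11.3) + (-1)·(+90.3) = -415.9 kJ/mol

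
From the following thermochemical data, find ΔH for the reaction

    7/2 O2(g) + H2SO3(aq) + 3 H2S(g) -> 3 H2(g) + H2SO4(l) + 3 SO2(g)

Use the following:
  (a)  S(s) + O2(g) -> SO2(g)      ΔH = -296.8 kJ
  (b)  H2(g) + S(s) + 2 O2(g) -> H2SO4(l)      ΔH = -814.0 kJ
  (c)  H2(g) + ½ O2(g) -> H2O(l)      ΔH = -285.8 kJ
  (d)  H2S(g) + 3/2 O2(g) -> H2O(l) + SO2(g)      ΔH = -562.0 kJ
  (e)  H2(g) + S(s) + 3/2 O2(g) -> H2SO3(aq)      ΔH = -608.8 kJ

ΔH = -1033.8 kJ

(a): not needed.
(b) as written (H2SO4(l) already on the product side): -814.0 kJ
(c) reversed and × 3: (-3)·(-285.8) = +857.4 kJ
(d) × 3 (×3 to match 3 H2S(g) in the target): (3)·(-562.0) = -1686.0 kJ
(e) reversed (H2SO3(aq) must end up as a reactant): +608.8 kJ
Since enthalpy is a state function, ΔH = (-814.0) + (+857.4) + (-1686.0) + (+608.8) = -1033.8 kJ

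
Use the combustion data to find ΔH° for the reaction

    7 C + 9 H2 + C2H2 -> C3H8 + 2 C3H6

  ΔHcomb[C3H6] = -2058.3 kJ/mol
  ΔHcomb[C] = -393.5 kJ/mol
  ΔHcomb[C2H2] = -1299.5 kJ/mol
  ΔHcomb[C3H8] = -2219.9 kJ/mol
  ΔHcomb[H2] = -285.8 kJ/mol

Using ΔH = Σ nΔHc°(reactants) − Σ nΔHc°(products):
= [7·(-393.5) + 9·(-285.8) + 1·(-1299.5)] − [1·(-2219.9) + 2·(-2058.3)]
= -289.7 kJ/mol

ΔH° = -289.7 kJ/mol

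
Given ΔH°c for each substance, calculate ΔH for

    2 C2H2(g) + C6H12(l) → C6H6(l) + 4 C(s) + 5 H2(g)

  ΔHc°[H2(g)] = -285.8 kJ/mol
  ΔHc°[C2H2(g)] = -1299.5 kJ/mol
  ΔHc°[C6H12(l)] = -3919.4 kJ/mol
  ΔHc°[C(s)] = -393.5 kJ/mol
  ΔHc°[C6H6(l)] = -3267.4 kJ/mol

With combustion enthalpies, reactants minus products:
= [2·(-1299.5) + 1·(-3919.4)] − [1·(-3267.4) + 4·(-393.5) + 5·(-285.8)]
= -248.0 kJ/mol

ΔH = -248.0 kJ/mol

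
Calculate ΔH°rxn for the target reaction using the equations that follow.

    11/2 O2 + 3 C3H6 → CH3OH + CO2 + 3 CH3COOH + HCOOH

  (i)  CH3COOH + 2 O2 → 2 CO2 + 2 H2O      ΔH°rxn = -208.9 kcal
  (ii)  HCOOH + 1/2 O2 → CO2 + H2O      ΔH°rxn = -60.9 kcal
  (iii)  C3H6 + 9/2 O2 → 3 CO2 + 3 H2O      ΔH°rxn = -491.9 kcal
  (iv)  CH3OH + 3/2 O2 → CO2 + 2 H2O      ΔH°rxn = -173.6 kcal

(i) reversed and × 3: (-3)·(-208.9) = +626.7 kcal
(ii) reversed: +60.9 kcal
(iii) × 3: (3)·(-491.9) = -1475.7 kcal
(iv) reversed: +173.6 kcal
ΔH°rxn = (+626.7) + (+60.9) + (-1475.7) + (+173.6) = -614.5 kcal

ΔH°rxn = -614.5 kcal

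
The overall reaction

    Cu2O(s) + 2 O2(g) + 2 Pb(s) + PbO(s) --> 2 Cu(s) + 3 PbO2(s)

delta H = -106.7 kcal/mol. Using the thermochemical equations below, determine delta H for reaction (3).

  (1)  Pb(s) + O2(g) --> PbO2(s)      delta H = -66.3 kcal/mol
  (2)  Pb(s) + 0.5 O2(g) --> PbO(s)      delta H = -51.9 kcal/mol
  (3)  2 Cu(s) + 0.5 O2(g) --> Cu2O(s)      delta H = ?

(1) × 3 (×3 to match 3 PbO2(s) in the target): (3)·(-66.3) = -198.9 kcal/mol
(2) reversed (reverse to put PbO(s) on the reactant side): +51.9 kcal/mol
(3) reversed (reverse to put Cu2O(s) on the reactant side): contributes −x
-106.7 = (-198.9) + (+51.9) − x
x = (-106.7 − (-147.0)) / (-1) = -40.3 kcal/mol

delta H = -40.3 kcal/mol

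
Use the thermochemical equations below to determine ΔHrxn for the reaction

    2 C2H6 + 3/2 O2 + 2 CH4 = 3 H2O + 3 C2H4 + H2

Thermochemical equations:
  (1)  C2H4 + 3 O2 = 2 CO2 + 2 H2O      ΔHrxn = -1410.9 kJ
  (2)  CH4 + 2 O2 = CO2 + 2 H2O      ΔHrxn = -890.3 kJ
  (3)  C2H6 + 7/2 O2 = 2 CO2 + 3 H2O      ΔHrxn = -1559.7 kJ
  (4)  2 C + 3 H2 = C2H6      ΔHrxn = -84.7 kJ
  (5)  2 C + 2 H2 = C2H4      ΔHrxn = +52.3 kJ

ΔHrxn = -381.5 kJ

(1) reversed and × 2: (-2)·(-1410.9) = +2821.8 kJ
(2) × 2: (2)·(-890.3) = -1780.6 kJ
(3) as written: -1559.7 kJ
(4) reversed: +84.7 kJ
(5) as written: +52.3 kJ
Since enthalpy is a state function, ΔHrxn = (-2)·(-1410.9) + (2)·(-890.3) + (1)·(-1559.7) + (-1)·(-84.7) + (1)·(+52.3) = -381.5 kJ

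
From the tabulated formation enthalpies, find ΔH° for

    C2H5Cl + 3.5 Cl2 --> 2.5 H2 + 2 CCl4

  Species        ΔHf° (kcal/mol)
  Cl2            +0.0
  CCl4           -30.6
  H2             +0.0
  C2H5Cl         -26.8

ΔH° = -34.4 kcal/mol

Products: 5/2·(+0.0) + 2·(-30.6) = -61.2
Reactants: 1·(-26.8) + 7/2·(+0.0) = -26.8
ΔH° = (-61.2) − (-26.8) = -34.4 kcal/mol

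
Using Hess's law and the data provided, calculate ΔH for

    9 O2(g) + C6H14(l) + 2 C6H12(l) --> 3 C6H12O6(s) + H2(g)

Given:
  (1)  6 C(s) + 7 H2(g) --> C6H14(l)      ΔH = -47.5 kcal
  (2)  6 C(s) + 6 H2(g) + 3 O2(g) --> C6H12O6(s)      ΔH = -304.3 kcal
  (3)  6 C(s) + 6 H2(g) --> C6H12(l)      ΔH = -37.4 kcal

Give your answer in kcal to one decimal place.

(1) reversed: +47.5 kcal
(2) × 3: (3)·(-304.3) = -912.9 kcal
(3) reversed and × 2: (-2)·(-37.4) = +74.8 kcal
ΔH = (-1)·(-47.5) + (3)·(-304.3) + (-2)·(-37.4) = -790.6 kcal

ΔH = -790.6 kcal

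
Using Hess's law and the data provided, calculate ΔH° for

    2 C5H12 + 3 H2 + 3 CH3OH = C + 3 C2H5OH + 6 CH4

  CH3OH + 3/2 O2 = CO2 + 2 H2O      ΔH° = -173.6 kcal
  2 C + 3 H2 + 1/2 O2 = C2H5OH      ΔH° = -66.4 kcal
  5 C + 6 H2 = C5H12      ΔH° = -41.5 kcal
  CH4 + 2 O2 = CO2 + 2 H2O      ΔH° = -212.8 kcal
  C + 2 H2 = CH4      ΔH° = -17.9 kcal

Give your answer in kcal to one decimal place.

equation 1 × 3 (×3 to match 3 CH3OH in the target): (3)·(-173.6) = -520.8 kcal
equation 2 × 3 (×3 to match 3 C2H5OH in the target): (3)·(-66.4) = -199.2 kcal
equation 3 reversed and × 2 (reverse to put C5H12 on the reactant side; ×2 to match 2 C5H12 in the target): (-2)·(-41.5) = +83.0 kcal
equation 4 reversed and × 3: (-3)·(-212.8) = +638.4 kcal
equation 5 × 3: (3)·(-17.9) = -53.7 kcal
Summing the manipulated equations, ΔH° = (-520.8) + (-199.2) + (+83.0) + (+638.4) + (-53.7) = -52.3 kcal

ΔH° = -52.3 kcal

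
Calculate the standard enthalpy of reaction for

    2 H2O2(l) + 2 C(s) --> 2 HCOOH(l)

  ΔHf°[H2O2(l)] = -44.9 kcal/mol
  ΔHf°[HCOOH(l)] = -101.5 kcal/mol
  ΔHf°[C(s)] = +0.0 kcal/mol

ΔH°rxn = Σ nΔHf°(products) − Σ nΔHf°(reactants).
Products: 2·(-101.5) = -203.0
Reactants: 2·(-44.9) + 2·(+0.0) = -89.8
ΔH° = (-203.0) − (-89.8) = -113.2 kcal/mol

ΔH° = -113.2 kcal/mol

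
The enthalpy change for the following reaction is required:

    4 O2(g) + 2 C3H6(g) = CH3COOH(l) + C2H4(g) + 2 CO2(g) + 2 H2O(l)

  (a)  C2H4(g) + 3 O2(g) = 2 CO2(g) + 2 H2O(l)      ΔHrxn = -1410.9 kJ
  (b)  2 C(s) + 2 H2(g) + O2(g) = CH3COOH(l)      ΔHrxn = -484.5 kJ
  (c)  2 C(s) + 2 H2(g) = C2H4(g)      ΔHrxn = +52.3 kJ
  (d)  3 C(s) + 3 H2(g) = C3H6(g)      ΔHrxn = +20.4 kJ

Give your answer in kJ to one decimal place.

ΔHrxn = -1831.6 kJ

(a) as written: -1410.9 kJ
(b) as written: -484.5 kJ
(c) × 2: (2)·(+52.3) = +104.6 kJ
(d) reversed and × 2: (-2)·(+20.4) = -40.8 kJ
ΔHrxn = (1)·(-1410.9) + (1)·(-484.5) + (2)·(+52.3) + (-2)·(+20.4) = -1831.6 kJ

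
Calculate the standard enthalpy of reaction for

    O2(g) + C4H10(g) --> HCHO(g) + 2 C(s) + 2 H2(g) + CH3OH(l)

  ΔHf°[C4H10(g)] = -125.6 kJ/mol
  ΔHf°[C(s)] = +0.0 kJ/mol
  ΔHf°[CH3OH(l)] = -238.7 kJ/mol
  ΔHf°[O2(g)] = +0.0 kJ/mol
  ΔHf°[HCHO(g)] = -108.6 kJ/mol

ΔH°rxn = Σ nΔHf°(products) − Σ nΔHf°(reactants).
Products: 1·(-108.6) + 2·(+0.0) + 2·(+0.0) + 1·(-238.7) = -347.3
Reactants: 1·(+0.0) + 1·(-125.6) = -125.6
ΔHrxn = (-347.3) − (-125.6) = -221.7 kJ/mol

ΔHrxn = -221.7 kJ/mol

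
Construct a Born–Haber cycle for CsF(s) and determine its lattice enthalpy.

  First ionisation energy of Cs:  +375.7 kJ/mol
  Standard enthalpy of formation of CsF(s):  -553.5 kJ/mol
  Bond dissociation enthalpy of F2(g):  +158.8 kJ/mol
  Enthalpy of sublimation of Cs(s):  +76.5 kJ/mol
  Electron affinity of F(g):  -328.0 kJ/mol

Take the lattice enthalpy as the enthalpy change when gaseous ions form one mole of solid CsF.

U = -757.1 kJ/mol

ΔHf° = 1·ΔHsub + 1·(ΣIE) + 1/2·D(F2) + 1·EA + U
-553.5 = 1·(+76.5) + 1·(+375.7) + 1/2·(+158.8) + 1·(-328.0) + U
U = -553.5 − (+203.6) = -757.1 kJ/mol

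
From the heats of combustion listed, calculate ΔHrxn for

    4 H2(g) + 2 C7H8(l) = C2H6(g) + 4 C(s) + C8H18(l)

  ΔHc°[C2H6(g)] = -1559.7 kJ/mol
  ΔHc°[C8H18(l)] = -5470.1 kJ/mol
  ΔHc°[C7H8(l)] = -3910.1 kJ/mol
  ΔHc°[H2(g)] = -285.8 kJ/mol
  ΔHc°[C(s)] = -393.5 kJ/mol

ΔHrxn = -359.6 kJ/mol

With combustion enthalpies, reactants minus products:
= [4·(-285.8) + 2·(-3910.1)] − [1·(-1559.7) + 4·(-393.5) + 1·(-5470.1)]
= -359.6 kJ/mol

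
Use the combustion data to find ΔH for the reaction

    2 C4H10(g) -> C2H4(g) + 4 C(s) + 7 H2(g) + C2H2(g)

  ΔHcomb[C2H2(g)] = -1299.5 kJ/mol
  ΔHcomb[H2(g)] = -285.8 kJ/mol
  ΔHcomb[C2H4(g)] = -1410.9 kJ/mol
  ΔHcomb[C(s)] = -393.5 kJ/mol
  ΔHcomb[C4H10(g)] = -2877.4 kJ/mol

With combustion enthalpies, reactants minus products:
= [2·(-2877.4)] − [1·(-1410.9) + 4·(-393.5) + 7·(-285.8) + 1·(-1299.5)]
= 530.2 kJ/mol

ΔH = 530.2 kJ/mol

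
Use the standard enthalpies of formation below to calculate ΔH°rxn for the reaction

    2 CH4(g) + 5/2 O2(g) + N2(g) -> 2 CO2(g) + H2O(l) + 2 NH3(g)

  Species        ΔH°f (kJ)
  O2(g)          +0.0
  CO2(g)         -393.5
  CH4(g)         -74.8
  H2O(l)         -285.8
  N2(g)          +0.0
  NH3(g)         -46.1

ΔH°rxn = -1015.4 kJ

ΔH°rxn = Σ nΔHf°(products) − Σ nΔHf°(reactants).
Products: 2·(-393.5) + 1·(-285.8) + 2·(-46.1) = -1165.0
Reactants: 2·(-74.8) + 5/2·(+0.0) + 1·(+0.0) = -149.6
ΔH°rxn = (-1165.0) − (-149.6) = -1015.4 kJ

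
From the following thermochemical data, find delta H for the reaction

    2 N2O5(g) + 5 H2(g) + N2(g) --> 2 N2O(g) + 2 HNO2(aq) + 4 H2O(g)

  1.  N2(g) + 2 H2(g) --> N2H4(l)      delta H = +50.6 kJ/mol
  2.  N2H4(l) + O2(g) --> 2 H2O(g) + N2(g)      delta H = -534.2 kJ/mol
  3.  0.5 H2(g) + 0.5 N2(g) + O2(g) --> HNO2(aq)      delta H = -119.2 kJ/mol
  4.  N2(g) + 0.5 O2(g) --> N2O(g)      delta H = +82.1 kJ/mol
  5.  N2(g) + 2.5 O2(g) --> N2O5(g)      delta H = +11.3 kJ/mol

delta H = -1064.0 kJ/mol

eq. 1 × 2: (2)·(+50.6) = +101.2 kJ/mol
eq. 2 × 2: (2)·(-534.2) = -1068.4 kJ/mol
eq. 3 × 2: (2)·(-119.2) = -238.4 kJ/mol
eq. 4 × 2: (2)·(+82.1) = +164.2 kJ/mol
eq. 5 reversed and × 2: (-2)·(+11.3) = -22.6 kJ/mol
Since enthalpy is a state function, delta H = (+101.2) + (-1068.4) + (-238.4) + (+164.2) + (-22.6) = -1064.0 kJ/mol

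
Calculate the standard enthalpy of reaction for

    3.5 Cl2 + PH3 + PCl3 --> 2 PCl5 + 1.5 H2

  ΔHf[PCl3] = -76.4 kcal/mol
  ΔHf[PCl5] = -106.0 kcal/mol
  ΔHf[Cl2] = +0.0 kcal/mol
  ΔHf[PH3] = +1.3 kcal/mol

ΔH_rxn = -136.9 kcal/mol

ΔH°rxn = Σ nΔHf°(products) − Σ nΔHf°(reactants).
Products: 2·(-106.0) + 3/2·(+0.0) = -212.0
Reactants: 7/2·(+0.0) + 1·(+1.3) + 1·(-76.4) = -75.1
ΔH_rxn = (-212.0) − (-75.1) = -136.9 kcal/mol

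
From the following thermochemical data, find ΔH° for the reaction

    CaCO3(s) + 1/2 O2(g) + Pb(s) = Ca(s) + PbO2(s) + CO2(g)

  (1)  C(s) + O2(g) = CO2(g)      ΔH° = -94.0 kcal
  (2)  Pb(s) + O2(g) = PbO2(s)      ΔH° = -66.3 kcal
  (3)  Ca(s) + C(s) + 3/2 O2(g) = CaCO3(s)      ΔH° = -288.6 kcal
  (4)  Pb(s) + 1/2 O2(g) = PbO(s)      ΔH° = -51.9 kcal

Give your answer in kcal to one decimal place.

(1) as written: -94.0 kcal
(2) as written: -66.3 kcal
(3) reversed: +288.6 kcal
(4): not needed.
By Hess's law, ΔH° = (1)·(-94.0) + (1)·(-66.3) + (-1)·(-288.6) = 128.3 kcal

ΔH° = 128.3 kcal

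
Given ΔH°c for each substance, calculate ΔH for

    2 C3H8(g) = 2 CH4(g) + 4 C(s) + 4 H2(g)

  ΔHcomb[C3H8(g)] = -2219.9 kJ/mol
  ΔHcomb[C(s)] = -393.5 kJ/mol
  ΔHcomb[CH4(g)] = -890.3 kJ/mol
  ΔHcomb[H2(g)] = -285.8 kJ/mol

ΔH = 58.0 kJ/mol

With combustion enthalpies, reactants minus products:
= [2·(-2219.9)] − [2·(-890.3) + 4·(-393.5) + 4·(-285.8)]
= 58.0 kJ/mol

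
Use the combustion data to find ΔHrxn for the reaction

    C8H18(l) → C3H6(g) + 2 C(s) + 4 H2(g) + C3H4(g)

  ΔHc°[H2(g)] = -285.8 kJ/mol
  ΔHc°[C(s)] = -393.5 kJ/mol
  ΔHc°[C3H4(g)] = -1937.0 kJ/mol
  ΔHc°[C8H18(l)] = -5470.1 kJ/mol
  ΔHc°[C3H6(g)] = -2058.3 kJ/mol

With combustion enthalpies, reactants minus products:
= [1·(-5470.1)] − [1·(-2058.3) + 2·(-393.5) + 4·(-285.8) + 1·(-1937.0)]
= 455.4 kJ/mol

ΔHrxn = 455.4 kJ/mol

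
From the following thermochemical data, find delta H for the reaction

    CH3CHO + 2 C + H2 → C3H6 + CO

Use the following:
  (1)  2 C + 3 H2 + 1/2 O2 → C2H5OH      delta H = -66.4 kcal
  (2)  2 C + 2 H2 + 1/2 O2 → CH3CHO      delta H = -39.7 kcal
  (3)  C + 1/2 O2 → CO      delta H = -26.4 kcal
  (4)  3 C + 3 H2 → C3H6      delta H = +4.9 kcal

delta H = 18.2 kcal

(1): not needed (C2H5OH appears nowhere else).
(2) reversed (reverse to put CH3CHO on the reactant side): +39.7 kcal
(3) as written (CO already on the product side): -26.4 kcal
(4) as written (C3H6 already on the product side): +4.9 kcal
By Hess's law, delta H = (-1)·(-39.7) + (1)·(-26.4) + (1)·(+4.9) = 18.2 kcal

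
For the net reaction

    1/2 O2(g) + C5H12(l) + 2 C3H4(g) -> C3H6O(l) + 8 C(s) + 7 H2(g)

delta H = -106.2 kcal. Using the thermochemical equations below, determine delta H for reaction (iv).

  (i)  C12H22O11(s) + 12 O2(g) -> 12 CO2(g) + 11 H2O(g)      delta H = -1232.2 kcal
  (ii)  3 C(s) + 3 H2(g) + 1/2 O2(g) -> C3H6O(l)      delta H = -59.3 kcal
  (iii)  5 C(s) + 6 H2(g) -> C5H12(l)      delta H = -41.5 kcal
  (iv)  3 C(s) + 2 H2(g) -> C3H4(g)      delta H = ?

delta H = 44.2 kcal

(i): not needed (H2O(g) appears nowhere else).
(ii) as written (C3H6O(l) already on the product side): -59.3 kcal
(iii) reversed (reverse to put C5H12(l) on the reactant side): +41.5 kcal
(iv) reversed and × 2 (C3H4(g) must end up as a reactant; scale by 2 for the 2 C3H4(g)): contributes −2·x
-106.2 = (-59.3) + (+41.5) − 2·x
x = (-106.2 − (-17.8)) / (-2) = 44.2 kcal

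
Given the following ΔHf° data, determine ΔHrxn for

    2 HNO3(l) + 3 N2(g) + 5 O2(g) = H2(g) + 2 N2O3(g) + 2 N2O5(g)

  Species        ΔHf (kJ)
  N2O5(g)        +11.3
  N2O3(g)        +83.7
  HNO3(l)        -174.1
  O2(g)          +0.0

ΔHrxn = 538.2 kJ

Products: 1·(+0.0) + 2·(+83.7) + 2·(+11.3) = +190.0
Reactants: 2·(-174.1) + 3·(+0.0) + 5·(+0.0) = -348.2
ΔHrxn = (+190.0) − (-348.2) = 538.2 kJ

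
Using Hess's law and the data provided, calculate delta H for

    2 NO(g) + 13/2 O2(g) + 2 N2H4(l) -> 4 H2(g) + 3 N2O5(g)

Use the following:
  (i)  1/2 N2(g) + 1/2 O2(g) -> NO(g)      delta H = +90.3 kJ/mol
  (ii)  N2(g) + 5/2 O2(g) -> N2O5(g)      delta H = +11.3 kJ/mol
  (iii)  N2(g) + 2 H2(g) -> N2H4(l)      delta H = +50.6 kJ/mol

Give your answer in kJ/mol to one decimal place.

(i) reversed and × 2: (-2)·(+90.3) = -180.6 kJ/mol
(ii) × 3: (3)·(+11.3) = +33.9 kJ/mol
(iii) reversed and × 2: (-2)·(+50.6) = -101.2 kJ/mol
Combining the equations, delta H = (-2)·(+90.3) + (3)·(+11.3) + (-2)·(+50.6) = -247.9 kJ/mol

delta H = -247.9 kJ/mol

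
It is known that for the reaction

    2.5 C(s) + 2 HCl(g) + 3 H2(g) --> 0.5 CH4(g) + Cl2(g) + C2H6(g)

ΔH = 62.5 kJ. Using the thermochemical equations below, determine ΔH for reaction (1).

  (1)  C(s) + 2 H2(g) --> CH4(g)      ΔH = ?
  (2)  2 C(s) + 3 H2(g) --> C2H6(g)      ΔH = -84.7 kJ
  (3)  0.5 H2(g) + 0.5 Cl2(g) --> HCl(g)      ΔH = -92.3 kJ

ΔH = -74.8 kJ

(1) × 1/2 (scale by 1/2 for the 1/2 CH4(g)): contributes 1/2·x
(2) as written (C2H6(g) already on the product side): -84.7 kJ
(3) reversed and × 2 (HCl(g) must end up as a reactant; ×2 to match 2 HCl(g) in the target): (-2)·(-92.3) = +184.6 kJ
+62.5 = (-84.7) + (+184.6) + 1/2·x
x = (+62.5 − (+99.9)) / (1/2) = -74.8 kJ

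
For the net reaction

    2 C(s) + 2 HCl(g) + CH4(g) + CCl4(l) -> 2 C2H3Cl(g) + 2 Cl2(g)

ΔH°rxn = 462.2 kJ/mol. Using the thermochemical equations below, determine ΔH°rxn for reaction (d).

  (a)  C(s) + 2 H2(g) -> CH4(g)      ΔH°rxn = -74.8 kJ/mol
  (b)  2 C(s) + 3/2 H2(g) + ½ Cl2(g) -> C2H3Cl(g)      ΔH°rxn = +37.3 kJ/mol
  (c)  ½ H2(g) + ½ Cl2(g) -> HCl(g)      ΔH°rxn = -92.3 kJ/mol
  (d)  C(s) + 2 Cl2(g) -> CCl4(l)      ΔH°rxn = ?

ΔH°rxn = -128.2 kJ/mol

(a) reversed: +74.8 kJ/mol
(b) × 2: (2)·(+37.3) = +74.6 kJ/mol
(c) reversed and × 2: (-2)·(-92.3) = +184.6 kJ/mol
(d) reversed: contributes −x
+462.2 = (+74.8) + (+74.6) + (+184.6) − x
x = (+462.2 − (+334.0)) / (-1) = -128.2 kJ/mol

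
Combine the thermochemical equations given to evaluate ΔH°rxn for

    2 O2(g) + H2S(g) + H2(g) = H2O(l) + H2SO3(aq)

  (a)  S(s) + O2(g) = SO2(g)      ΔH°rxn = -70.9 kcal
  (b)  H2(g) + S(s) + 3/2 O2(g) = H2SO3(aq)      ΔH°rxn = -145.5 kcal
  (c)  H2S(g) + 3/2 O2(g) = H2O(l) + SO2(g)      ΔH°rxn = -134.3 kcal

(a) reversed: +70.9 kcal
(b) as written (H2SO3(aq) already on the product side): -145.5 kcal
(c) as written (H2S(g) already on the reactant side): -134.3 kcal
Since enthalpy is a state function, ΔH°rxn = (-1)·(-70.9) + (1)·(-145.5) + (1)·(-134.3) = -208.9 kcal

ΔH°rxn = -208.9 kcal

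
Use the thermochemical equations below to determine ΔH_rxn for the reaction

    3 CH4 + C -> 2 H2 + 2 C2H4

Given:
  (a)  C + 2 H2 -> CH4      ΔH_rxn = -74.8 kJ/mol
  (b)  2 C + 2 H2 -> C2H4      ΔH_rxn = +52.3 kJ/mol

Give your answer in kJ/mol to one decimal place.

(a) reversed and × 3: (-3)·(-74.8) = +224.4 kJ/mol
(b) × 2: (2)·(+52.3) = +104.6 kJ/mol
ΔH_rxn = (-3)·(-74.8) + (2)·(+52.3) = 329.0 kJ/mol

ΔH_rxn = 329.0 kJ/mol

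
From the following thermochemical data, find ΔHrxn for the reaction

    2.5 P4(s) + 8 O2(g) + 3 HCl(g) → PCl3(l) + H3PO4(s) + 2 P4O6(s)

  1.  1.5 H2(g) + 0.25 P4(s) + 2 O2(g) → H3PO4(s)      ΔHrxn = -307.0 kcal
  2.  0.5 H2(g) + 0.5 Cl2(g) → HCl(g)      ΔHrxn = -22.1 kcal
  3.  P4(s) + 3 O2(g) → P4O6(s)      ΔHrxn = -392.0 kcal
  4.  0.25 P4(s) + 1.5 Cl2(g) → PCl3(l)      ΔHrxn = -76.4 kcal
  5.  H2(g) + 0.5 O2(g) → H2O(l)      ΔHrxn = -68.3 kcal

ΔHrxn = -1101.1 kcal

eq. 1 as written (H3PO4(s) already on the product side): -307.0 kcal
eq. 2 reversed and × 3 (HCl(g) must end up as a reactant; ×3 to match 3 HCl(g) in the target): (-3)·(-22.1) = +66.3 kcal
eq. 3 × 2 (×2 to match 2 P4O6(s) in the target): (2)·(-392.0) = -784.0 kcal
eq. 4 as written (PCl3(l) already on the product side): -76.4 kcal
eq. 5: not needed (H2O(l) appears nowhere else).
Summing the manipulated equations, ΔHrxn = (-307.0) + (+66.3) + (-784.0) + (-76.4) = -1101.1 kcal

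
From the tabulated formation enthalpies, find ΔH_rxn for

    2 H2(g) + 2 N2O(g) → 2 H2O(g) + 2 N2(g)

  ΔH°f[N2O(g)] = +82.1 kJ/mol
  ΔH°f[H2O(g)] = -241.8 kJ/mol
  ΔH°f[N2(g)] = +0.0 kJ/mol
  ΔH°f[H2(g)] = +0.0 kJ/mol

ΔH°rxn = Σ nΔHf°(products) − Σ nΔHf°(reactants).
Products: 2·(-241.8) + 2·(+0.0) = -483.6
Reactants: 2·(+0.0) + 2·(+82.1) = +164.2
ΔH_rxn = (-483.6) − (+164.2) = -647.8 kJ/mol

ΔH_rxn = -647.8 kJ/mol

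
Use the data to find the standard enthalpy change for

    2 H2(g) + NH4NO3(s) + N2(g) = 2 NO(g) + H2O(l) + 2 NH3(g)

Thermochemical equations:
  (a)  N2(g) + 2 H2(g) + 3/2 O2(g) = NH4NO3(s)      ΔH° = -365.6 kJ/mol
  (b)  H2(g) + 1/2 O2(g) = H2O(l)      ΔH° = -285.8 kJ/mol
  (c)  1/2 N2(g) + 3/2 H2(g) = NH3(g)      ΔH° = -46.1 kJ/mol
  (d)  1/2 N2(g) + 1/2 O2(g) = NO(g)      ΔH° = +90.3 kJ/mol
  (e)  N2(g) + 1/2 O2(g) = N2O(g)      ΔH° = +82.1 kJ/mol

(a) reversed (NH4NO3(s) must end up as a reactant): +365.6 kJ/mol
(b) as written (H2O(l) already on the product side): -285.8 kJ/mol
(c) × 2 (scale by 2 for the 2 NH3(g)): (2)·(-46.1) = -92.2 kJ/mol
(d) × 2 (×2 to match 2 NO(g) in the target): (2)·(+90.3) = +180.6 kJ/mol
(e): not needed (N2O(g) appears nowhere else).
ΔH° = (+365.6) + (-285.8) + (-92.2) + (+180.6) = 168.2 kJ/mol

ΔH° = 168.2 kJ/mol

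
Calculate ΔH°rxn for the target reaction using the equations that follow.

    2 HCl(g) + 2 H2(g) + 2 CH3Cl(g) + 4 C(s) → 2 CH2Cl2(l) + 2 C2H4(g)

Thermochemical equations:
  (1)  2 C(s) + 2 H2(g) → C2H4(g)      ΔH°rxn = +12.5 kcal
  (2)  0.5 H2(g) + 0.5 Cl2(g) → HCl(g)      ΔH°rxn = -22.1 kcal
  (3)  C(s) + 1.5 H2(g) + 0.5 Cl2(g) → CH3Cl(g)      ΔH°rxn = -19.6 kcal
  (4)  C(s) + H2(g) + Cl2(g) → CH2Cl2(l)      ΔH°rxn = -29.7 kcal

ΔH°rxn = 49.0 kcal

(1) × 2 (×2 to match 2 C2H4(g) in the target): (2)·(+12.5) = +25.0 kcal
(2) reversed and × 2 (HCl(g) must end up as a reactant; scale by 2 for the 2 HCl(g)): (-2)·(-22.1) = +44.2 kcal
(3) reversed and × 2 (reverse to put CH3Cl(g) on the reactant side; scale by 2 for the 2 CH3Cl(g)): (-2)·(-19.6) = +39.2 kcal
(4) × 2 (scale by 2 for the 2 CH2Cl2(l)): (2)·(-29.7) = -59.4 kcal
Since enthalpy is a state function, ΔH°rxn = (+25.0) + (+44.2) + (+39.2) + (-59.4) = 49.0 kcal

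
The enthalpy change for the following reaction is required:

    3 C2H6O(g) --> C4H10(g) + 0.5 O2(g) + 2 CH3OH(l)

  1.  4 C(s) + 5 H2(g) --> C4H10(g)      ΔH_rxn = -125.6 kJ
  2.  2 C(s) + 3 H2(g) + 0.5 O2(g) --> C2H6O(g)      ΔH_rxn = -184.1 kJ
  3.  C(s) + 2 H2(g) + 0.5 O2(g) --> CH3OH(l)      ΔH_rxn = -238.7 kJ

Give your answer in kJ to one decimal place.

eq. 1 as written: -125.6 kJ
eq. 2 reversed and × 3: (-3)·(-184.1) = +552.3 kJ
eq. 3 × 2: (2)·(-238.7) = -477.4 kJ
Combining the equations, ΔH_rxn = (-125.6) + (+552.3) + (-477.4) = -50.7 kJ

ΔH_rxn = -50.7 kJ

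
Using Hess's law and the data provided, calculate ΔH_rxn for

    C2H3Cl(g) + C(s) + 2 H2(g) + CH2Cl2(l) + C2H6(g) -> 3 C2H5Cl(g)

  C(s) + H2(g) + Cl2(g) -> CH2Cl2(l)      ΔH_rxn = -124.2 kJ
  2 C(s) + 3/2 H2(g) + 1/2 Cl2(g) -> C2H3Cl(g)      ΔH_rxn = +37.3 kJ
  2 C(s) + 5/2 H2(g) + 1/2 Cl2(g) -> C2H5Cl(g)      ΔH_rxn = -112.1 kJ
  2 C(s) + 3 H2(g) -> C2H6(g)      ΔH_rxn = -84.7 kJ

equation 1 reversed (CH2Cl2(l) must end up as a reactant): +124.2 kJ
equation 2 reversed (reverse to put C2H3Cl(g) on the reactant side): -37.3 kJ
equation 3 × 3 (×3 to match 3 C2H5Cl(g) in the target): (3)·(-112.1) = -336.3 kJ
equation 4 reversed (C2H6(g) must end up as a reactant): +84.7 kJ
ΔH_rxn = (+124.2) + (-37.3) + (-336.3) + (+84.7) = -164.7 kJ

ΔH_rxn = -164.7 kJ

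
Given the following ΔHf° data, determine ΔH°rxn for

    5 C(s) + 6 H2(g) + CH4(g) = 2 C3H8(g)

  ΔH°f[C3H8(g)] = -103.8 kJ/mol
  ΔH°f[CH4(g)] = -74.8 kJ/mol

ΔH°rxn = -132.8 kJ/mol

Products: 2·(-103.8) = -207.6
Reactants: 5·(+0.0) + 6·(+0.0) + 1·(-74.8) = -74.8
ΔH°rxn = (-207.6) − (-74.8) = -132.8 kJ/mol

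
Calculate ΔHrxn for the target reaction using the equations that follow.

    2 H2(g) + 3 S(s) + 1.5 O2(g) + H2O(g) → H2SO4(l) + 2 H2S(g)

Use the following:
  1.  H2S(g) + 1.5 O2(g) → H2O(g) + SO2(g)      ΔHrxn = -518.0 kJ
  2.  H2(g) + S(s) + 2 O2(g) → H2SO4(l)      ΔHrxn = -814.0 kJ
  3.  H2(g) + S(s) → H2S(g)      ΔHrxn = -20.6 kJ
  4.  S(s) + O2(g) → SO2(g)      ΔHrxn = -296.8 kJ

eq. 1 reversed: +518.0 kJ
eq. 2 as written: -814.0 kJ
eq. 3 as written: -20.6 kJ
eq. 4 as written: -296.8 kJ
Summing the manipulated equations, ΔHrxn = (+518.0) + (-814.0) + (-20.6) + (-296.8) = -613.4 kJ

ΔHrxn = -613.4 kJ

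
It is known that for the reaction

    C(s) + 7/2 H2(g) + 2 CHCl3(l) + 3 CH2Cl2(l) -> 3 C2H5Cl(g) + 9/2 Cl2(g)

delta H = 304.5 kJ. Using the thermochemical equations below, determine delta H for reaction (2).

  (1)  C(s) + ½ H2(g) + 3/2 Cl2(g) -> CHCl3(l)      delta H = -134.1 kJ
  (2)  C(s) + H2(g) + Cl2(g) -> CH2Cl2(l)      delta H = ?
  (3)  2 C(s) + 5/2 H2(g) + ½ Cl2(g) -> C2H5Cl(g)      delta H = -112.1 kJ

(1) reversed and × 2: (-2)·(-134.1) = +268.2 kJ
(2) reversed and × 3: contributes −3·x
(3) × 3: (3)·(-112.1) = -336.3 kJ
+304.5 = (+268.2) + (-336.3) − 3·x
x = (+304.5 − (-68.1)) / (-3) = -124.2 kJ

delta H = -124.2 kJ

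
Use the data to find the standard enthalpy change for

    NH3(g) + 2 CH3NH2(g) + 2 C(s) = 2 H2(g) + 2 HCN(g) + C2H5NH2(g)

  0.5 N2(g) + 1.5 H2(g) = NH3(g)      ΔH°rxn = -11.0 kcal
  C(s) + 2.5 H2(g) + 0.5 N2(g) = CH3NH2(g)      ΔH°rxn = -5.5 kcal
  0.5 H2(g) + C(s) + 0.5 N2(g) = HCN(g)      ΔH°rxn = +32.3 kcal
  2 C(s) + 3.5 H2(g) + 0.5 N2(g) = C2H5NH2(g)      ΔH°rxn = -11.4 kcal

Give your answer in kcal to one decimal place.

ΔH°rxn = 75.2 kcal

equation 1 reversed: +11.0 kcal
equation 2 reversed and × 2: (-2)·(-5.5) = +11.0 kcal
equation 3 × 2: (2)·(+32.3) = +64.6 kcal
equation 4 as written: -11.4 kcal
Since enthalpy is a state function, ΔH°rxn = (-1)·(-11.0) + (-2)·(-5.5) + (2)·(+32.3) + (1)·(-11.4) = 75.2 kcal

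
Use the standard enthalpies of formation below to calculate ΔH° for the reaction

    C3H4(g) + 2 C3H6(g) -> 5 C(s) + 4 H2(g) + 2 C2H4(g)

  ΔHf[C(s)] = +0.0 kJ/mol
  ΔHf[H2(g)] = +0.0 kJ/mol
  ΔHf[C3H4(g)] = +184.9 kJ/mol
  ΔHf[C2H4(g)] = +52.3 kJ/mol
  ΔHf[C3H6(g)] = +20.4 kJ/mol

ΔH° = -121.1 kJ/mol

Products: 5·(+0.0) + 4·(+0.0) + 2·(+52.3) = +104.6
Reactants: 1·(+184.9) + 2·(+20.4) = +225.7
ΔH° = (+104.6) − (+225.7) = -121.1 kJ/mol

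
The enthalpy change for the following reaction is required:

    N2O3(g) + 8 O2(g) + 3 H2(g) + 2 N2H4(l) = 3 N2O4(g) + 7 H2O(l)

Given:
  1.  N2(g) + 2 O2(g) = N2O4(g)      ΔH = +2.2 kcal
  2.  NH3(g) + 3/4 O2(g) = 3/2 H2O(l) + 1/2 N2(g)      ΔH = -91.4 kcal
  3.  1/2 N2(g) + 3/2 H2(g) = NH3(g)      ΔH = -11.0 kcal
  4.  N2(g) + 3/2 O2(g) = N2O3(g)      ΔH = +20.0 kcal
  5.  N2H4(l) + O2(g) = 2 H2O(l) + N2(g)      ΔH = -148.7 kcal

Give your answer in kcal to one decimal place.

eq. 1 × 3: (3)·(+2.2) = +6.6 kcal
eq. 2 × 2: (2)·(-91.4) = -182.8 kcal
eq. 3 × 2: (2)·(-11.0) = -22.0 kcal
eq. 4 reversed: -20.0 kcal
eq. 5 × 2: (2)·(-148.7) = -297.4 kcal
ΔH = (+6.6) + (-182.8) + (-22.0) + (-20.0) + (-297.4) = -515.6 kcal

ΔH = -515.6 kcal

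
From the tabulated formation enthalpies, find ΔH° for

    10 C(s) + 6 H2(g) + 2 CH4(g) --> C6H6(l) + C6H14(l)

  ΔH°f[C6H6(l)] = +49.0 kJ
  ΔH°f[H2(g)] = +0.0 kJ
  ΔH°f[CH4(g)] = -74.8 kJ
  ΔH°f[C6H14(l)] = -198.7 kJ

Products: 1·(+49.0) + 1·(-198.7) = -149.7
Reactants: 10·(+0.0) + 6·(+0.0) + 2·(-74.8) = -149.6
ΔH° = (-149.7) − (-149.6) = -0.1 kJ

ΔH° = -0.1 kJ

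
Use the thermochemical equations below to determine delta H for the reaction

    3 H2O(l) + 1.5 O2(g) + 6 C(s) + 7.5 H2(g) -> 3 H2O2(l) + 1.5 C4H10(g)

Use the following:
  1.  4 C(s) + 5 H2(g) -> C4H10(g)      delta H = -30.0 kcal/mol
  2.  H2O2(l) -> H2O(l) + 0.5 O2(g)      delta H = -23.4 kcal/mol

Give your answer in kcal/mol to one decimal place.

delta H = 25.2 kcal/mol

eq. 1 × 3/2: (3/2)·(-30.0) = -45.0 kcal/mol
eq. 2 reversed and × 3: (-3)·(-23.4) = +70.2 kcal/mol
By Hess's law, delta H = (-45.0) + (+70.2) = 25.2 kcal/mol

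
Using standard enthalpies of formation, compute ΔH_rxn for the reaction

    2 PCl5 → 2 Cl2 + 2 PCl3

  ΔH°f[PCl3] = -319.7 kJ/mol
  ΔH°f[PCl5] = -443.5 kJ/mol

ΔH°rxn = Σ nΔHf°(products) − Σ nΔHf°(reactants).
Products: 2·(+0.0) + 2·(-319.7) = -639.4
Reactants: 2·(-443.5) = -887.0
ΔH_rxn = (-639.4) − (-887.0) = 247.6 kJ/mol

ΔH_rxn = 247.6 kJ/mol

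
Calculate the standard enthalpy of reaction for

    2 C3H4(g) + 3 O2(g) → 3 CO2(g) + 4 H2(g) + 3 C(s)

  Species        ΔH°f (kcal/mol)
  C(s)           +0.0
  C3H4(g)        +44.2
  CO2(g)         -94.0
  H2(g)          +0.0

Products: 3·(-94.0) + 4·(+0.0) + 3·(+0.0) = -282.0
Reactants: 2·(+44.2) + 3·(+0.0) = +88.4
ΔH_rxn = (-282.0) − (+88.4) = -370.4 kcal/mol

ΔH_rxn = -370.4 kcal/mol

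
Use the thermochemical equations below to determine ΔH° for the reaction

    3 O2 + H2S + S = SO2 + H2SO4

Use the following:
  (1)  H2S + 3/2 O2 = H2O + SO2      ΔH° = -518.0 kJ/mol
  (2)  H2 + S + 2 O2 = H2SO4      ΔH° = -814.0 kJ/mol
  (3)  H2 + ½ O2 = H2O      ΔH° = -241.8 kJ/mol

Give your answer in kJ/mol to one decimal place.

(1) as written (H2S already on the reactant side): -518.0 kJ/mol
(2) as written (H2SO4 already on the product side): -814.0 kJ/mol
(3) reversed: +241.8 kJ/mol
ΔH° = (-518.0) + (-814.0) + (+241.8) = -1090.2 kJ/mol

ΔH° = -1090.2 kJ/mol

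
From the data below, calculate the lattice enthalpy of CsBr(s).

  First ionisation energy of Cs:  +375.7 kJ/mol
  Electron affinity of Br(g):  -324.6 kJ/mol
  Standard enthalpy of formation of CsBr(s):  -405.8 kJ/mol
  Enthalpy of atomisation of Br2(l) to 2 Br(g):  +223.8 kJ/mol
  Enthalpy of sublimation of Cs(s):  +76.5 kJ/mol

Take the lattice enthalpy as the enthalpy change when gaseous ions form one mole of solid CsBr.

U = -645.3 kJ/mol

ΔHf° = 1·ΔHsub + 1·(ΣIE) + 1/2·D(Br2) + 1·EA + U
-405.8 = 1·(+76.5) + 1·(+375.7) + 1/2·(+223.8) + 1·(-324.6) + U
U = -405.8 − (+239.5) = -645.3 kJ/mol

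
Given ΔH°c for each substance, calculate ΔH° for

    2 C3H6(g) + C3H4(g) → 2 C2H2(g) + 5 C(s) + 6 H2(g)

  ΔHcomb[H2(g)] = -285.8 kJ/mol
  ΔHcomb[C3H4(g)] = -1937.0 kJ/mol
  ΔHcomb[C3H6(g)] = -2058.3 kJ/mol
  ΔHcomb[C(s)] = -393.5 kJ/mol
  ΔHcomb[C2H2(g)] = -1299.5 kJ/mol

Using ΔH = Σ nΔHc°(reactants) − Σ nΔHc°(products):
= [2·(-2058.3) + 1·(-1937.0)] − [2·(-1299.5) + 5·(-393.5) + 6·(-285.8)]
= 227.7 kJ/mol

ΔH° = 227.7 kJ/mol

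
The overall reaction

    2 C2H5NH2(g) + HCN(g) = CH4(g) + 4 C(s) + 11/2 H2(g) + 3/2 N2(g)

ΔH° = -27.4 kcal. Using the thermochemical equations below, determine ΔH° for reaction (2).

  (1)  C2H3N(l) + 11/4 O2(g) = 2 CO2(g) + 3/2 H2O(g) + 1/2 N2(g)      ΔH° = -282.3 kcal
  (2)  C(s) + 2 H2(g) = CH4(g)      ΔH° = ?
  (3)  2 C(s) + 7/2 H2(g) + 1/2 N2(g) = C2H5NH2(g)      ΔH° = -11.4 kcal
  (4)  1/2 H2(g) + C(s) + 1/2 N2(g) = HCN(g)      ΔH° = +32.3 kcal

ΔH° = -17.9 kcal

(1): not needed.
(2) as written: contributes x
(3) reversed and × 2: (-2)·(-11.4) = +22.8 kcal
(4) reversed: -32.3 kcal
-27.4 = (+22.8) + (-32.3) + x
x = (-27.4 − (-9.5)) / (1) = -17.9 kcal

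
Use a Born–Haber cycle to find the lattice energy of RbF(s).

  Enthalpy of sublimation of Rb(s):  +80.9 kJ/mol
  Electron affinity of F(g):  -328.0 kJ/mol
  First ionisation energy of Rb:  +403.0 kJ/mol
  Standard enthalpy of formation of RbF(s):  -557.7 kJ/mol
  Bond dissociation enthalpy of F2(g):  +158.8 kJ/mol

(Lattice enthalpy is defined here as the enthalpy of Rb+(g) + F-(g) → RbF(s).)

ΔHf° = 1·ΔHsub + 1·(ΣIE) + 1/2·D(F2) + 1·EA + U
-557.7 = 1·(+80.9) + 1·(+403.0) + 1/2·(+158.8) + 1·(-328.0) + U
U = -557.7 − (+235.3) = -793.0 kJ/mol

U = -793.0 kJ/mol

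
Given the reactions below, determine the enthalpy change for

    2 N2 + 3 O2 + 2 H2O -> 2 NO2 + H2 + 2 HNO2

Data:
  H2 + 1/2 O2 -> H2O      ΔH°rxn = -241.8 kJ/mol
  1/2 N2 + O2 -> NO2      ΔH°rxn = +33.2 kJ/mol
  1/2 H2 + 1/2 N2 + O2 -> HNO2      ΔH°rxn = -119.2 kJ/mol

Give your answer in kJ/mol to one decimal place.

ΔH°rxn = 311.6 kJ/mol

equation 1 reversed and × 2 (H2O must end up as a reactant; scale by 2 for the 2 H2O): (-2)·(-241.8) = +483.6 kJ/mol
equation 2 × 2 (×2 to match 2 NO2 in the target): (2)·(+33.2) = +66.4 kJ/mol
equation 3 × 2 (×2 to match 2 HNO2 in the target): (2)·(-119.2) = -238.4 kJ/mol
Since enthalpy is a state function, ΔH°rxn = (+483.6) + (+66.4) + (-238.4) = 311.6 kJ/mol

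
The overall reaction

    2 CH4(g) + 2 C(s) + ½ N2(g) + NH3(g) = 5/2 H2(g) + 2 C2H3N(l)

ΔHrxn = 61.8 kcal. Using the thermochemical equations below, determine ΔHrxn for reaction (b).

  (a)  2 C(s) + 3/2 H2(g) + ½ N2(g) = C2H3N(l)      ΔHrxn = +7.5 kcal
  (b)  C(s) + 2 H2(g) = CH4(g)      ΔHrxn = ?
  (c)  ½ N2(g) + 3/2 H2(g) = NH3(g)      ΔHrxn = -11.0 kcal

(a) × 2 (×2 to match 2 C2H3N(l) in the target): (2)·(+7.5) = +15.0 kcal
(b) reversed and × 2 (reverse to put CH4(g) on the reactant side; ×2 to match 2 CH4(g) in the target): contributes −2·x
(c) reversed (reverse to put NH3(g) on the reactant side): +11.0 kcal
+61.8 = (+15.0) + (+11.0) − 2·x
x = (+61.8 − (+26.0)) / (-2) = -17.9 kcal

ΔHrxn = -17.9 kcal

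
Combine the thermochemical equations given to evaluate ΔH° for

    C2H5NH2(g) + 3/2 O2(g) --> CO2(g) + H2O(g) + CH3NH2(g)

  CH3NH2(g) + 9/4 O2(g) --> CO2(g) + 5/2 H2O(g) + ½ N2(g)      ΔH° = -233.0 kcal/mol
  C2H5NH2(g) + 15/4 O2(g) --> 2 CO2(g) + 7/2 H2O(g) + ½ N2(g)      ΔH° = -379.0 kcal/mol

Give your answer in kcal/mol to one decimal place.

ΔH° = -146.0 kcal/mol

equation 1 reversed: +233.0 kcal/mol
equation 2 as written: -379.0 kcal/mol
Combining the equations, ΔH° = (-1)·(-233.0) + (1)·(-379.0) = -146.0 kcal/mol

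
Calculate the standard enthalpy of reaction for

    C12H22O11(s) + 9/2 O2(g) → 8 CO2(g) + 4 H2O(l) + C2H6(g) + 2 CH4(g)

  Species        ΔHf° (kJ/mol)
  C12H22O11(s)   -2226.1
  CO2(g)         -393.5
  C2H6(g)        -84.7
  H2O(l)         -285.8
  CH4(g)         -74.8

Products: 8·(-393.5) + 4·(-285.8) + 1·(-84.7) + 2·(-74.8) = -4525.5
Reactants: 1·(-2226.1) + 9/2·(+0.0) = -2226.1
ΔH_rxn = (-4525.5) − (-2226.1) = -2299.4 kJ/mol

ΔH_rxn = -2299.4 kJ/mol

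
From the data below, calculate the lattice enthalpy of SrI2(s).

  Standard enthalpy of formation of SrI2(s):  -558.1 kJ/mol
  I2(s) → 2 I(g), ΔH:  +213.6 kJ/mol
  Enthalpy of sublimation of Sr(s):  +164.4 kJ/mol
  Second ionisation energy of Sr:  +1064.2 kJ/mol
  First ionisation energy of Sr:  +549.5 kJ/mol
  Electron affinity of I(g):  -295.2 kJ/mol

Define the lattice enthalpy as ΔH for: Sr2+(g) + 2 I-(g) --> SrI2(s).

ΔHf° = 1·ΔHsub + 1·(ΣIE) + 1·D(I2) + 2·EA + U
-558.1 = 1·(+164.4) + 1·(+1613.7) + 1·(+213.6) + 2·(-295.2) + U
U = -558.1 − (+1401.3) = -1959.4 kJ/mol

U = -1959.4 kJ/mol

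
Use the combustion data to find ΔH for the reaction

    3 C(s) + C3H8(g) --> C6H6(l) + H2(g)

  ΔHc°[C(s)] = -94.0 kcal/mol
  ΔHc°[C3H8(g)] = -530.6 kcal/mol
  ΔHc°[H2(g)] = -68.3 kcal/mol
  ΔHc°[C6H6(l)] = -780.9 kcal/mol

ΔH = 36.6 kcal/mol

With combustion enthalpies, reactants minus products:
= [3·(-94.0) + 1·(-530.6)] − [1·(-780.9) + 1·(-68.3)]
= 36.6 kcal/mol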